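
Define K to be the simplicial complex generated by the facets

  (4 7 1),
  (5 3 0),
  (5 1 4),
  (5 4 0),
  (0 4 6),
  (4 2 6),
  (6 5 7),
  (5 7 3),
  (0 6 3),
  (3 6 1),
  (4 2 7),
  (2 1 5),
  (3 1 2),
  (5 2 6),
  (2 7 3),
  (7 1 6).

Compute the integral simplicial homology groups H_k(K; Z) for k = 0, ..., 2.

Order the vertices as 0 < 1 < 2 < 3 < 4 < 5 < 6 < 7. Listing each simplex with vertices in this order, K has dimension 2 with simplices:

  0-simplices (8): [0], [1], [2], [3], [4], [5], [6], [7]
  1-simplices (24): (24 of them)
  2-simplices (16): [0,3,5], [0,3,6], [0,4,5], [0,4,6], [1,2,3], [1,2,5], [1,3,6], [1,4,5], [1,4,7], [1,6,7], [2,3,7], [2,4,6], [2,4,7], [2,5,6], [3,5,7], [5,6,7]

giving chain groups C_0 ≅ Z^8, C_1 ≅ Z^24, C_2 ≅ Z^16.

Boundary ∂_1: C_1 → C_0 maps an edge to its endpoints' difference, ∂[p,q] = q − p.
The resulting 8×24 matrix has rank 7, and its Smith normal form has invariant factors (1,1,1,1,1,1,1).

∂_2: C_2 → C_1 maps a triangle to the signed sum of its edges. For instance
  ∂[2,4,7] = [4,7] − [2,7] + [2,4],
  ∂[5,6,7] = [6,7] − [5,7] + [5,6].
The resulting 24×16 matrix has rank 15, and its Smith normal form has invariant factors (1,1,1,1,1,1,1,1,1,1,1,1,1,1,1).

Now H_k = ker ∂_k / im ∂_{k+1}, so:

  H_0: rank C_0 − rank ∂_1 = 8 − 7 = 1, and the invariant factors of ∂_1 are all 1, so H_0 ≅ Z.
  H_1: rank ker ∂_1 − rank ∂_2 = (24 − 7) − 15 = 2, and the invariant factors of ∂_2 are all 1, so H_1 ≅ Z^2.
  H_2: rank ker ∂_2 − rank ∂_3 = (16 − 15) − 0 = 1, and there is no ∂_3, so H_2 ≅ Z.

As a check, the Euler characteristic is 8 − 24 + 16 = 0, which agrees with 1 − 2 + 1 = 0.

H_0 = Z,  H_1 = Z^2,  H_2 = Z.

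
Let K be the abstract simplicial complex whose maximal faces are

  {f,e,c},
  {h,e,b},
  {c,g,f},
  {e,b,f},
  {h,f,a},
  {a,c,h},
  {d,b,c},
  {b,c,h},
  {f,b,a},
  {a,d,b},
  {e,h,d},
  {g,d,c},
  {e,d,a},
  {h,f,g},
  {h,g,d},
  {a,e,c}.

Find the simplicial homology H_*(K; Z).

Take the total order a < b < c < d < e < f < g < h on the vertex set. Then K (dimension 2) consists of the simplices:

  0-simplices (8): a, b, c, d, e, f, g, h
  1-simplices (24): ab, ac, ad, ae, af, ah, bc, bd, be, bf, bh, cd, ce, cf, cg, ch, de, dg, dh, ef, eh, fg, fh, gh
  2-simplices (16): abd, abf, ace, ach, ade, afh, bcd, bch, bef, beh, cdg, cef, cfg, deh, dgh, fgh

Hence C_0 ≅ Z^8, C_1 ≅ Z^24, C_2 ≅ Z^16.

∂_1: C_1 → C_0 is given by ∂[p,q] = [q] − [p].
This gives a 8×24 integer matrix of rank 7; reducing to Smith normal form yields diagonal entries (1,1,1,1,1,1,1).

The boundary map ∂_2: C_2 → C_1 sends each 2-simplex [p,q,r] to [q,r] − [p,r] + [p,q]. For instance
  ∂bch = ch − bh + bc,
  ∂cef = ef − cf + ce.
The resulting 24×16 matrix has rank 15, and its Smith normal form has invariant factors (1,1,1,1,1,1,1,1,1,1,1,1,1,1,1).

Reading off H_k = ker ∂_k / im ∂_{k+1}:

  H_0: rank C_0 − rank ∂_1 = 8 − 7 = 1, and the invariant factors of ∂_1 are all 1, so H_0 ≅ Z.
  H_1: rank ker ∂_1 − rank ∂_2 = (24 − 7) − 15 = 2, and the invariant factors of ∂_2 are all 1, so H_1 ≅ Z^2.
  H_2: rank ker ∂_2 − rank ∂_3 = (16 − 15) − 0 = 1, and there is no ∂_3, so H_2 ≅ Z.

As a check, the Euler characteristic is 8 − 24 + 16 = 0, which agrees with 1 − 2 + 1 = 0.

H_0 ≅ Z,  H_1 ≅ Z^2,  H_2 ≅ Z.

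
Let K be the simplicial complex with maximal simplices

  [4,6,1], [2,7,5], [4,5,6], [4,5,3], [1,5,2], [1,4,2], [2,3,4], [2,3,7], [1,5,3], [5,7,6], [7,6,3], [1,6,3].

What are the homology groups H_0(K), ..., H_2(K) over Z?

Fix the vertex order 1 < 2 < 3 < 4 < 5 < 6 < 7 and write every simplex with vertices in increasing order. Then dim K = 2 and the simplices of K are:

  0-simplices (7): [1], [2], [3], [4], [5], [6], [7]
  1-simplices (18): [1,2], [1,3], [1,4], [1,5], [1,6], [2,3], [2,4], [2,5], [2,7], [3,4], [3,5], [3,6], [3,7], [4,5], [4,6], [5,6], [5,7], [6,7]
  2-simplices (12): [1,2,4], [1,2,5], [1,3,5], [1,3,6], [1,4,6], [2,3,4], [2,3,7], [2,5,7], [3,4,5], [3,6,7], [4,5,6], [5,6,7]

giving chain groups C_0 ≅ Z^7, C_1 ≅ Z^18, C_2 ≅ Z^12.

The boundary map ∂_1: C_1 → C_0 maps an edge to its endpoints' difference, ∂[p,q] = q − p.
The 7×18 boundary matrix has rank 6 and Smith normal form diag(1,1,1,1,1,1).

Boundary ∂_2: C_2 → C_1 maps a triangle to the signed sum of its edges. For instance
  ∂[3,6,7] = [6,7] − [3,7] + [3,6],
  ∂[4,5,6] = [5,6] − [4,6] + [4,5].
The 18×12 boundary matrix has rank 12 and Smith normal form diag(1,1,1,1,1,1,1,1,1,1,1,2).

Computing H_k = (kernel of ∂_k) / (image of ∂_{k+1}):

  H_0: rank C_0 − rank ∂_1 = 7 − 6 = 1, and the invariant factors of ∂_1 are all 1, so H_0 = Z.
  H_1: rank ker ∂_1 − rank ∂_2 = (18 − 6) − 12 = 0, and ∂_2 has invariant factor 2 > 1, so H_1 = Z/2.
  H_2: rank ker ∂_2 − rank ∂_3 = (12 − 12) − 0 = 0, and there is no ∂_3, so H_2 = 0.

As a check, the Euler characteristic is 7 − 18 + 12 = 1, which agrees with 1 − 0 + 0 = 1.
(K is a triangulation of the real projective plane RP^2.)

H_0 = Z,  H_1 = Z/2,  H_2 = 0.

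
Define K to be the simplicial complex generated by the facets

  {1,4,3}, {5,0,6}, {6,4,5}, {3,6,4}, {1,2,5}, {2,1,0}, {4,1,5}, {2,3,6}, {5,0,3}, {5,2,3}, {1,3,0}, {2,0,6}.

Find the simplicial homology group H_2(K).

Order the vertices as 0 < 1 < 2 < 3 < 4 < 5 < 6. Listing each simplex with vertices in this order, K has dimension 2 with simplices:

  0-simplices (7): [0], [1], [2], [3], [4], [5], [6]
  1-simplices (18): [0,1], [0,2], [0,3], [0,5], [0,6], [1,2], [1,3], [1,4], [1,5], [2,3], [2,5], [2,6], [3,4], [3,5], [3,6], [4,5], [4,6], [5,6]
  2-simplices (12): [0,1,2], [0,1,3], [0,2,6], [0,3,5], [0,5,6], [1,2,5], [1,3,4], [1,4,5], [2,3,5], [2,3,6], [3,4,6], [4,5,6]

so the chain groups are C_0 ≅ Z^7, C_1 ≅ Z^18, C_2 ≅ Z^12.

The boundary map ∂_1: C_1 → C_0 sends each edge [p,q] (with p < q) to q − p.
As a 7×18 matrix over Z this has rank 6, with invariant factors (1,1,1,1,1,1).

The boundary map ∂_2: C_2 → C_1 maps a triangle to the signed sum of its edges. For instance
  ∂[0,1,3] = [1,3] − [0,3] + [0,1],
  ∂[2,3,5] = [3,5] − [2,5] + [2,3].
The 18×12 boundary matrix has rank 12 and Smith normal form diag(1,1,1,1,1,1,1,1,1,1,1,2).

Computing H_k = (kernel of ∂_k) / (image of ∂_{k+1}):

  H_2: rank ker ∂_2 − rank ∂_3 = (12 − 12) − 0 = 0, and there is no ∂_3, so H_2 ≅ 0.

(K is a triangulation of the real projective plane RP^2.)

H_2 = 0.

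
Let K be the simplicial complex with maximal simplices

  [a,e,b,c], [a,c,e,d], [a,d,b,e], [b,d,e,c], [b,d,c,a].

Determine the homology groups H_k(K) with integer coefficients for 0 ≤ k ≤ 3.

We work with the vertex ordering a < b < c < d < e. The simplices of K, each written with vertices in increasing order, are:

  0-simplices (5): a, b, c, d, e
  1-simplices (10): ab, ac, ad, ae, bc, bd, be, cd, ce, de
  2-simplices (10): abc, abd, abe, acd, ace, ade, bcd, bce, bde, cde
  3-simplices (5): abcd, abce, abde, acde, bcde

giving chain groups C_0 ≅ Z^5, C_1 ≅ Z^10, C_2 ≅ Z^10, C_3 ≅ Z^5.

∂_1: C_1 → C_0 is given by ∂[p,q] = [q] − [p].
This gives a 5×10 integer matrix of rank 4; reducing to Smith normal form yields diagonal entries (1,1,1,1).

Boundary ∂_2: C_2 → C_1 acts by ∂[p,q,r] = [q,r] − [p,r] + [p,q]. For instance
  ∂abd = bd − ad + ab,
  ∂cde = de − ce + cd.
The resulting 10×10 matrix has rank 6, and its Smith normal form has invariant factors (1,1,1,1,1,1).

∂_3: C_3 → C_2 sends each 3-simplex σ to the alternating sum Σ_i (−1)^i (σ with its i-th vertex removed). For instance
  ∂bcde = cde − bde + bce − bcd,
  ∂abcd = bcd − acd + abd − abc.
This gives a 10×5 integer matrix of rank 4; reducing to Smith normal form yields diagonal entries (1,1,1,1).

Now H_k = ker ∂_k / im ∂_{k+1}, so:

  H_0: rank C_0 − rank ∂_1 = 5 − 4 = 1, and the invariant factors of ∂_1 are all 1, so H_0 ≅ Z.
  H_1: rank ker ∂_1 − rank ∂_2 = (10 − 4) − 6 = 0, and the invariant factors of ∂_2 are all 1, so H_1 ≅ 0.
  H_2: rank ker ∂_2 − rank ∂_3 = (10 − 6) − 4 = 0, and the invariant factors of ∂_3 are all 1, so H_2 ≅ 0.
  H_3: rank ker ∂_3 − rank ∂_4 = (5 − 4) − 0 = 1, and there is no ∂_4, so H_3 ≅ Z.

(K is a triangulation of the 3-sphere S^3.)

H_0 = Z,  H_1 = 0,  H_2 = 0,  H_3 = Z.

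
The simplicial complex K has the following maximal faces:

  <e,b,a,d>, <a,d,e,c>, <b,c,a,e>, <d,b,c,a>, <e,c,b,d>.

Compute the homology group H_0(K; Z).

Order the vertices as a < b < c < d < e. Listing each simplex with vertices in this order, K has dimension 3 with simplices:

  0-simplices (5): a, b, c, d, e
  1-simplices (10): ab, ac, ad, ae, bc, bd, be, cd, ce, de
  2-simplices (10): abc, abd, abe, acd, ace, ade, bcd, bce, bde, cde
  3-simplices (5): abcd, abce, abde, acde, bcde

Hence C_0 ≅ Z^5, C_1 ≅ Z^10, C_2 ≅ Z^10, C_3 ≅ Z^5.

The boundary map ∂_1: C_1 → C_0 sends each edge [p,q] (with p < q) to q − p.
The resulting 5×10 matrix has rank 4, and its Smith normal form has invariant factors (1,1,1,1).

Boundary ∂_2: C_2 → C_1 maps a triangle to the signed sum of its edges. For instance
  ∂bce = ce − be + bc,
  ∂abe = be − ae + ab.
The resulting 10×10 matrix has rank 6, and its Smith normal form has invariant factors (1,1,1,1,1,1).

Boundary ∂_3: C_3 → C_2 sends each 3-simplex σ to the alternating sum Σ_i (−1)^i (σ with its i-th vertex removed). For instance
  ∂abce = bce − ace + abe − abc,
  ∂bcde = cde − bde + bce − bcd.
This gives a 10×5 integer matrix of rank 4; reducing to Smith normal form yields diagonal entries (1,1,1,1).

Computing H_k = (kernel of ∂_k) / (image of ∂_{k+1}):

  H_0: rank C_0 − rank ∂_1 = 5 − 4 = 1, and the invariant factors of ∂_1 are all 1, so H_0 ≅ Z.

(K is a triangulation of the 3-sphere S^3.)

H_0 = Z.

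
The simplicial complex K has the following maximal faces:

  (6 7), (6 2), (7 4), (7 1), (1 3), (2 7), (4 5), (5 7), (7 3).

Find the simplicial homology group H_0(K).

Fix the vertex order 1 < 2 < 3 < 4 < 5 < 6 < 7 and write every simplex with vertices in increasing order. Then dim K = 1 and the simplices of K are:

  0-simplices (7): [1], [2], [3], [4], [5], [6], [7]
  1-simplices (9): [1,3], [1,7], [2,6], [2,7], [3,7], [4,5], [4,7], [5,7], [6,7]

Hence C_0 ≅ Z^7, C_1 ≅ Z^9.

Boundary ∂_1: C_1 → C_0 maps an edge to its endpoints' difference, ∂[p,q] = q − p.
As a 7×9 matrix over Z this has rank 6, with invariant factors (1,1,1,1,1,1).

Now H_k = ker ∂_k / im ∂_{k+1}, so:

  H_0: rank C_0 − rank ∂_1 = 7 − 6 = 1, and the invariant factors of ∂_1 are all 1, so H_0 ≅ Z.

(K is a triangulation of a wedge of 3 circles.)

H_0 = Z.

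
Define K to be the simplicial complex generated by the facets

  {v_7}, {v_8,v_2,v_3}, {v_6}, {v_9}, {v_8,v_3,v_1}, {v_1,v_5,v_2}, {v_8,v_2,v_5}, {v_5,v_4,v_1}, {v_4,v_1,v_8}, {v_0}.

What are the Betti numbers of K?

b_0 = 5, b_1 = 1, b_2 = 0.

Take the total order v_0 < v_1 < v_2 < v_3 < v_4 < v_5 < v_6 < v_7 < v_8 < v_9 on the vertex set. Then K (dimension 2) consists of the simplices:

  0-simplices (10): [v_0], [v_1], [v_2], [v_3], [v_4], [v_5], [v_6], [v_7], [v_8], [v_9]
  1-simplices (12): [v_1,v_2], [v_1,v_3], [v_1,v_4], [v_1,v_5], [v_1,v_8], [v_2,v_3], [v_2,v_5], [v_2,v_8], [v_3,v_8], [v_4,v_5], [v_4,v_8], [v_5,v_8]
  2-simplices (6): [v_1,v_2,v_5], [v_1,v_3,v_8], [v_1,v_4,v_5], [v_1,v_4,v_8], [v_2,v_3,v_8], [v_2,v_5,v_8]

giving chain groups C_0 ≅ Z^10, C_1 ≅ Z^12, C_2 ≅ Z^6.

Boundary ∂_1: C_1 → C_0 maps an edge to its endpoints' difference, ∂[p,q] = q − p.
The 10×12 boundary matrix has rank 5 and Smith normal form diag(1,1,1,1,1).

Boundary ∂_2: C_2 → C_1 maps a triangle to the signed sum of its edges. For instance
  ∂[v_2,v_3,v_8] = [v_3,v_8] − [v_2,v_8] + [v_2,v_3],
  ∂[v_1,v_3,v_8] = [v_3,v_8] − [v_1,v_8] + [v_1,v_3].
As a 12×6 matrix over Z this has rank 6, with invariant factors (1,1,1,1,1,1).

Computing H_k = (kernel of ∂_k) / (image of ∂_{k+1}):

  H_0: rank C_0 − rank ∂_1 = 10 − 5 = 5, and the invariant factors of ∂_1 are all 1, so H_0 ≅ Z^5.
  H_1: rank ker ∂_1 − rank ∂_2 = (12 − 5) − 6 = 1, and the invariant factors of ∂_2 are all 1, so H_1 ≅ Z.
  H_2: rank ker ∂_2 − rank ∂_3 = (6 − 6) − 0 = 0, and there is no ∂_3, so H_2 ≅ 0.

As a check, the Euler characteristic is 10 − 12 + 6 = 4, which agrees with 5 − 1 + 0 = 4.

Hence the Betti numbers are b_0 = 5, b_1 = 1, b_2 = 0.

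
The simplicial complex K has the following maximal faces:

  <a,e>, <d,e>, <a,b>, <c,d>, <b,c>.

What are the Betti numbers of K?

Order the vertices as a < b < c < d < e. Listing each simplex with vertices in this order, K has dimension 1 with simplices:

  0-simplices (5): a, b, c, d, e
  1-simplices (5): ab, ae, bc, cd, de

giving chain groups C_0 ≅ Z^5, C_1 ≅ Z^5.

Boundary ∂_1: C_1 → C_0 maps an edge to its endpoints' difference, ∂[p,q] = q − p. For instance
  ∂ab = b − a.
As a 5×5 matrix over Z this has rank 4, with invariant factors (1,1,1,1).

Reading off H_k = ker ∂_k / im ∂_{k+1}:

  H_0: rank C_0 − rank ∂_1 = 5 − 4 = 1, and the invariant factors of ∂_1 are all 1, so H_0 = Z.
  H_1: rank ker ∂_1 − rank ∂_2 = (5 − 4) − 0 = 1, and there is no ∂_2, so H_1 = Z.

(K is a triangulation of the circle S^1.)

Hence the Betti numbers are b_0 = 1, b_1 = 1.

b_0 = 1, b_1 = 1.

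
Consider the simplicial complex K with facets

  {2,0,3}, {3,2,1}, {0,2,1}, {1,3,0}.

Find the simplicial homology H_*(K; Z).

H_0 = Z,  H_1 = 0,  H_2 = Z.

Order the vertices as 0 < 1 < 2 < 3. Listing each simplex with vertices in this order, K has dimension 2 with simplices:

  0-simplices (4): [0], [1], [2], [3]
  1-simplices (6): [0,1], [0,2], [0,3], [1,2], [1,3], [2,3]
  2-simplices (4): [0,1,2], [0,1,3], [0,2,3], [1,2,3]

so the chain groups are C_0 ≅ Z^4, C_1 ≅ Z^6, C_2 ≅ Z^4.

Boundary ∂_1: C_1 → C_0 sends each edge [p,q] (with p < q) to q − p. For instance
  ∂[1,2] = [2] − [1].
As a 4×6 matrix over Z this has rank 3, with invariant factors (1,1,1).

The boundary map ∂_2: C_2 → C_1 sends each 2-simplex [p,q,r] to [q,r] − [p,r] + [p,q]. For instance
  ∂[0,1,2] = [1,2] − [0,2] + [0,1],
  ∂[0,2,3] = [2,3] − [0,3] + [0,2].
As a 6×4 matrix over Z this has rank 3, with invariant factors (1,1,1).

From H_k ≅ ker(∂_k) / im(∂_{k+1}) we obtain:

  H_0: rank C_0 − rank ∂_1 = 4 − 3 = 1, and the invariant factors of ∂_1 are all 1, so H_0 = Z.
  H_1: rank ker ∂_1 − rank ∂_2 = (6 − 3) − 3 = 0, and the invariant factors of ∂_2 are all 1, so H_1 = 0.
  H_2: rank ker ∂_2 − rank ∂_3 = (4 − 3) − 0 = 1, and there is no ∂_3, so H_2 = Z.

As a check, the Euler characteristic is 4 − 6 + 4 = 2, which agrees with 1 − 0 + 1 = 2.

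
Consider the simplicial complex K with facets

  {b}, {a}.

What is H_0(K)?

H_0 = Z^2.

K has 2 vertices.
rank ∂_0 = 0, rank ∂_1 = 0 ⇒ b_0 = 2 − 0 − 0 = 2. So H_0 ≅ Z^2.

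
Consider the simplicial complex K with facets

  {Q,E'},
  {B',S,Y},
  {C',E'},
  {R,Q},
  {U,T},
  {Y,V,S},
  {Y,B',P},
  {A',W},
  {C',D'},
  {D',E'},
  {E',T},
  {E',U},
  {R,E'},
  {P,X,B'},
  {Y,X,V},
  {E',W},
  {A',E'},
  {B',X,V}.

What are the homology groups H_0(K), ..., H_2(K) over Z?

K has 15 vertices, 24 edges, 6 triangles.
rank ∂_0 = 0, rank ∂_1 = 13 ⇒ b_0 = 15 − 0 − 13 = 2; all invariant factors of ∂_1 are 1 so no torsion. So H_0 ≅ Z^2.
rank ∂_1 = 13, rank ∂_2 = 6 ⇒ b_1 = 24 − 13 − 6 = 5; all invariant factors of ∂_2 are 1 so no torsion. So H_1 ≅ Z^5.
rank ∂_2 = 6, rank ∂_3 = 0 ⇒ b_2 = 6 − 6 − 0 = 0. So H_2 ≅ 0.

H_0 ≅ Z^2,  H_1 ≅ Z^5,  H_2 = 0.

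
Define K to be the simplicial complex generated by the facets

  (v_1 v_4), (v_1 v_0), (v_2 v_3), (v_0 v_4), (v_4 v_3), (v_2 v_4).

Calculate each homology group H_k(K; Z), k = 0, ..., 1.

Take the total order v_0 < v_1 < v_2 < v_3 < v_4 on the vertex set. Then K (dimension 1) consists of the simplices:

  0-simplices (5): [v_0], [v_1], [v_2], [v_3], [v_4]
  1-simplices (6): [v_0,v_1], [v_0,v_4], [v_1,v_4], [v_2,v_3], [v_2,v_4], [v_3,v_4]

giving chain groups C_0 ≅ Z^5, C_1 ≅ Z^6.

The boundary map ∂_1: C_1 → C_0 is given by ∂[p,q] = [q] − [p]. For instance
  ∂[v_0,v_1] = [v_1] − [v_0].
As a 5×6 matrix over Z this has rank 4, with invariant factors (1,1,1,1).

Computing H_k = (kernel of ∂_k) / (image of ∂_{k+1}):

  H_0: rank C_0 − rank ∂_1 = 5 − 4 = 1, and the invariant factors of ∂_1 are all 1, so H_0 ≅ Z.
  H_1: rank ker ∂_1 − rank ∂_2 = (6 − 4) − 0 = 2, and there is no ∂_2, so H_1 ≅ Z^2.

(K is a triangulation of a wedge of 2 circles.)

H_0 = Z,  H_1 = Z^2.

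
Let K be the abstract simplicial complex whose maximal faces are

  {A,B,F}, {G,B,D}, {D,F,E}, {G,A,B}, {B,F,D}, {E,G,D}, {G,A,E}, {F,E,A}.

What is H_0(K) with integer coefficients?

H_0 = Z.

We work with the vertex ordering A < B < D < E < F < G. The simplices of K, each written with vertices in increasing order, are:

  0-simplices (6): A, B, D, E, F, G
  1-simplices (12): AB, AE, AF, AG, BD, BF, BG, DE, DF, DG, EF, EG
  2-simplices (8): ABF, ABG, AEF, AEG, BDF, BDG, DEF, DEG

so the chain groups are C_0 ≅ Z^6, C_1 ≅ Z^12, C_2 ≅ Z^8.

The boundary map ∂_1: C_1 → C_0 maps an edge to its endpoints' difference, ∂[p,q] = q − p. For instance
  ∂BG = G − B.
As a 6×12 matrix over Z this has rank 5, with invariant factors (1,1,1,1,1).

∂_2: C_2 → C_1 sends each 2-simplex [p,q,r] to [q,r] − [p,r] + [p,q]. For instance
  ∂ABF = BF − AF + AB,
  ∂AEG = EG − AG + AE.
The resulting 12×8 matrix has rank 7, and its Smith normal form has invariant factors (1,1,1,1,1,1,1).

Now H_k = ker ∂_k / im ∂_{k+1}, so:

  H_0: rank C_0 − rank ∂_1 = 6 − 5 = 1, and the invariant factors of ∂_1 are all 1, so H_0 ≅ Z.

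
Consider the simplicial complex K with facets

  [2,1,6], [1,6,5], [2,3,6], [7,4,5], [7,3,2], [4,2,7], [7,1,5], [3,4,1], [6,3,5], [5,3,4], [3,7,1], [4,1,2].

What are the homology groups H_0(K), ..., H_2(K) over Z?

Take the total order 1 < 2 < 3 < 4 < 5 < 6 < 7 on the vertex set. Then K (dimension 2) consists of the simplices:

  0-simplices (7): [1], [2], [3], [4], [5], [6], [7]
  1-simplices (18): [1,2], [1,3], [1,4], [1,5], [1,6], [1,7], [2,3], [2,4], [2,6], [2,7], [3,4], [3,5], [3,6], [3,7], [4,5], [4,7], [5,6], [5,7]
  2-simplices (12): [1,2,4], [1,2,6], [1,3,4], [1,3,7], [1,5,6], [1,5,7], [2,3,6], [2,3,7], [2,4,7], [3,4,5], [3,5,6], [4,5,7]

Hence C_0 ≅ Z^7, C_1 ≅ Z^18, C_2 ≅ Z^12.

∂_1: C_1 → C_0 is given by ∂[p,q] = [q] − [p]. For instance
  ∂[1,7] = [7] − [1].
This gives a 7×18 integer matrix of rank 6; reducing to Smith normal form yields diagonal entries (1,1,1,1,1,1).

Boundary ∂_2: C_2 → C_1 sends each 2-simplex [p,q,r] to [q,r] − [p,r] + [p,q]. For instance
  ∂[4,5,7] = [5,7] − [4,7] + [4,5],
  ∂[1,5,7] = [5,7] − [1,7] + [1,5].
The 18×12 boundary matrix has rank 12 and Smith normal form diag(1,1,1,1,1,1,1,1,1,1,1,2).

Now H_k = ker ∂_k / im ∂_{k+1}, so:

  H_0: rank C_0 − rank ∂_1 = 7 − 6 = 1, and the invariant factors of ∂_1 are all 1, so H_0 ≅ Z.
  H_1: rank ker ∂_1 − rank ∂_2 = (18 − 6) − 12 = 0, and ∂_2 has invariant factor 2 > 1, so H_1 ≅ Z/2.
  H_2: rank ker ∂_2 − rank ∂_3 = (12 − 12) − 0 = 0, and there is no ∂_3, so H_2 ≅ 0.

As a check, the Euler characteristic is 7 − 18 + 12 = 1, which agrees with 1 − 0 + 0 = 1.

H_0 = Z,  H_1 = Z/2,  H_2 = 0.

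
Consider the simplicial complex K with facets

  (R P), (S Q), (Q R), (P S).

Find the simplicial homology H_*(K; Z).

H_0 = Z,  H_1 = Z.

Order the vertices as P < Q < R < S. Listing each simplex with vertices in this order, K has dimension 1 with simplices:

  0-simplices (4): P, Q, R, S
  1-simplices (4): PR, PS, QR, QS

giving chain groups C_0 ≅ Z^4, C_1 ≅ Z^4.

∂_1: C_1 → C_0 sends each edge [p,q] (with p < q) to q − p.
The 4×4 boundary matrix has rank 3 and Smith normal form diag(1,1,1).

Reading off H_k = ker ∂_k / im ∂_{k+1}:

  H_0: rank C_0 − rank ∂_1 = 4 − 3 = 1, and the invariant factors of ∂_1 are all 1, so H_0 = Z.
  H_1: rank ker ∂_1 − rank ∂_2 = (4 − 3) − 0 = 1, and there is no ∂_2, so H_1 = Z.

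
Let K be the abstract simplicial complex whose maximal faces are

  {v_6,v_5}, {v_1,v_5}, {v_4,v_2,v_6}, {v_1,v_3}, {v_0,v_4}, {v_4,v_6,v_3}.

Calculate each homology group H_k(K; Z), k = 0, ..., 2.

Order the vertices as v_0 < v_1 < v_2 < v_3 < v_4 < v_5 < v_6. Listing each simplex with vertices in this order, K has dimension 2 with simplices:

  0-simplices (7): [v_0], [v_1], [v_2], [v_3], [v_4], [v_5], [v_6]
  1-simplices (9): [v_0,v_4], [v_1,v_3], [v_1,v_5], [v_2,v_4], [v_2,v_6], [v_3,v_4], [v_3,v_6], [v_4,v_6], [v_5,v_6]
  2-simplices (2): [v_2,v_4,v_6], [v_3,v_4,v_6]

Hence C_0 ≅ Z^7, C_1 ≅ Z^9, C_2 ≅ Z^2.

The boundary map ∂_1: C_1 → C_0 sends each edge [p,q] (with p < q) to q − p. For instance
  ∂[v_4,v_6] = [v_6] − [v_4].
As a 7×9 matrix over Z this has rank 6, with invariant factors (1,1,1,1,1,1).

The boundary map ∂_2: C_2 → C_1 acts by ∂[p,q,r] = [q,r] − [p,r] + [p,q]. For instance
  ∂[v_3,v_4,v_6] = [v_4,v_6] − [v_3,v_6] + [v_3,v_4],
  ∂[v_2,v_4,v_6] = [v_4,v_6] − [v_2,v_6] + [v_2,v_4].
As a 9×2 matrix over Z this has rank 2, with invariant factors (1,1).

Now H_k = ker ∂_k / im ∂_{k+1}, so:

  H_0: rank C_0 − rank ∂_1 = 7 − 6 = 1, and the invariant factors of ∂_1 are all 1, so H_0 = Z.
  H_1: rank ker ∂_1 − rank ∂_2 = (9 − 6) − 2 = 1, and the invariant factors of ∂_2 are all 1, so H_1 = Z.
  H_2: rank ker ∂_2 − rank ∂_3 = (2 − 2) − 0 = 0, and there is no ∂_3, so H_2 = 0.

H_0 = Z,  H_1 = Z,  H_2 = 0.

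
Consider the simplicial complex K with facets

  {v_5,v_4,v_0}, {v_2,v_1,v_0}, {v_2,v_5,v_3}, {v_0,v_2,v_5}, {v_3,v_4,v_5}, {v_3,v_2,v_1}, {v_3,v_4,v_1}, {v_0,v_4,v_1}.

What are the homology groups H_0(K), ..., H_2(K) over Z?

H_0 ≅ Z,  H_1 = 0,  H_2 ≅ Z.

We work with the vertex ordering v_0 < v_1 < v_2 < v_3 < v_4 < v_5. The simplices of K, each written with vertices in increasing order, are:

  0-simplices (6): [v_0], [v_1], [v_2], [v_3], [v_4], [v_5]
  1-simplices (12): [v_0,v_1], [v_0,v_2], [v_0,v_4], [v_0,v_5], [v_1,v_2], [v_1,v_3], [v_1,v_4], [v_2,v_3], [v_2,v_5], [v_3,v_4], [v_3,v_5], [v_4,v_5]
  2-simplices (8): [v_0,v_1,v_2], [v_0,v_1,v_4], [v_0,v_2,v_5], [v_0,v_4,v_5], [v_1,v_2,v_3], [v_1,v_3,v_4], [v_2,v_3,v_5], [v_3,v_4,v_5]

so the chain groups are C_0 ≅ Z^6, C_1 ≅ Z^12, C_2 ≅ Z^8.

∂_1: C_1 → C_0 sends each edge [p,q] (with p < q) to q − p. For instance
  ∂[v_1,v_2] = [v_2] − [v_1].
As a 6×12 matrix over Z this has rank 5, with invariant factors (1,1,1,1,1).

The boundary map ∂_2: C_2 → C_1 acts by ∂[p,q,r] = [q,r] − [p,r] + [p,q]. For instance
  ∂[v_2,v_3,v_5] = [v_3,v_5] − [v_2,v_5] + [v_2,v_3],
  ∂[v_0,v_1,v_4] = [v_1,v_4] − [v_0,v_4] + [v_0,v_1].
The resulting 12×8 matrix has rank 7, and its Smith normal form has invariant factors (1,1,1,1,1,1,1).

Computing H_k = (kernel of ∂_k) / (image of ∂_{k+1}):

  H_0: rank C_0 − rank ∂_1 = 6 − 5 = 1, and the invariant factors of ∂_1 are all 1, so H_0 ≅ Z.
  H_1: rank ker ∂_1 − rank ∂_2 = (12 − 5) − 7 = 0, and the invariant factors of ∂_2 are all 1, so H_1 ≅ 0.
  H_2: rank ker ∂_2 − rank ∂_3 = (8 − 7) − 0 = 1, and there is no ∂_3, so H_2 ≅ Z.

As a check, the Euler characteristic is 6 − 12 + 8 = 2, which agrees with 1 − 0 + 1 = 2.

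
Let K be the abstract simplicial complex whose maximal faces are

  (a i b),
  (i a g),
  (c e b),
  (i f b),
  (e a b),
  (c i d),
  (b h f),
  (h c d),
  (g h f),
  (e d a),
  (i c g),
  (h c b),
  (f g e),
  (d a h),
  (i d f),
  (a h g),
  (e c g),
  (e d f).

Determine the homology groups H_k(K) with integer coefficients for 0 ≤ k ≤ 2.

Order the vertices as a < b < c < d < e < f < g < h < i. Listing each simplex with vertices in this order, K has dimension 2 with simplices:

  0-simplices (9): a, b, c, d, e, f, g, h, i
  1-simplices (27): ab, ad, ae, ag, ah, ai, bc, be, bf, bh, bi, cd, ce, cg, ch, ci, de, df, dh, di, ef, eg, fg, fh, fi, gh, gi
  2-simplices (18): abe, abi, ade, adh, agh, agi, bce, bch, bfh, bfi, cdh, cdi, ceg, cgi, def, dfi, efg, fgh

so the chain groups are C_0 ≅ Z^9, C_1 ≅ Z^27, C_2 ≅ Z^18.

The boundary map ∂_1: C_1 → C_0 is given by ∂[p,q] = [q] − [p].
This gives a 9×27 integer matrix of rank 8; reducing to Smith normal form yields diagonal entries (1,1,1,1,1,1,1,1).

The boundary map ∂_2: C_2 → C_1 acts by ∂[p,q,r] = [q,r] − [p,r] + [p,q]. For instance
  ∂adh = dh − ah + ad,
  ∂abe = be − ae + ab.
The 27×18 boundary matrix has rank 17 and Smith normal form diag(1,1,1,1,1,1,1,1,1,1,1,1,1,1,1,1,1).

Reading off H_k = ker ∂_k / im ∂_{k+1}:

  H_0: rank C_0 − rank ∂_1 = 9 − 8 = 1, and the invariant factors of ∂_1 are all 1, so H_0 = Z.
  H_1: rank ker ∂_1 − rank ∂_2 = (27 − 8) − 17 = 2, and the invariant factors of ∂_2 are all 1, so H_1 = Z^2.
  H_2: rank ker ∂_2 − rank ∂_3 = (18 − 17) − 0 = 1, and there is no ∂_3, so H_2 = Z.

(K is a triangulation of the torus T^2.)

H_0 ≅ Z,  H_1 ≅ Z^2,  H_2 ≅ Z.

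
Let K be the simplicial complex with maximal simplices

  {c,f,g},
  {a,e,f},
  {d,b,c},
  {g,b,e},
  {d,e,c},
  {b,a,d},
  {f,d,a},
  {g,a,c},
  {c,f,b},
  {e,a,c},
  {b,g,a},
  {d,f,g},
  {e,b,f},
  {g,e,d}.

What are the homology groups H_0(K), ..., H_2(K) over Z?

H_0 = Z,  H_1 = Z^2,  H_2 = Z.

We work with the vertex ordering a < b < c < d < e < f < g. The simplices of K, each written with vertices in increasing order, are:

  0-simplices (7): a, b, c, d, e, f, g
  1-simplices (21): ab, ac, ad, ae, af, ag, bc, bd, be, bf, bg, cd, ce, cf, cg, de, df, dg, ef, eg, fg
  2-simplices (14): abd, abg, ace, acg, adf, aef, bcd, bcf, bef, beg, cde, cfg, deg, dfg

giving chain groups C_0 ≅ Z^7, C_1 ≅ Z^21, C_2 ≅ Z^14.

Boundary ∂_1: C_1 → C_0 is given by ∂[p,q] = [q] − [p]. For instance
  ∂bf = f − b.
The resulting 7×21 matrix has rank 6, and its Smith normal form has invariant factors (1,1,1,1,1,1).

The boundary map ∂_2: C_2 → C_1 maps a triangle to the signed sum of its edges. For instance
  ∂acg = cg − ag + ac,
  ∂cfg = fg − cg + cf.
The 21×14 boundary matrix has rank 13 and Smith normal form diag(1,1,1,1,1,1,1,1,1,1,1,1,1).

Now H_k = ker ∂_k / im ∂_{k+1}, so:

  H_0: rank C_0 − rank ∂_1 = 7 − 6 = 1, and the invariant factors of ∂_1 are all 1, so H_0 = Z.
  H_1: rank ker ∂_1 − rank ∂_2 = (21 − 6) − 13 = 2, and the invariant factors of ∂_2 are all 1, so H_1 = Z^2.
  H_2: rank ker ∂_2 − rank ∂_3 = (14 − 13) − 0 = 1, and there is no ∂_3, so H_2 = Z.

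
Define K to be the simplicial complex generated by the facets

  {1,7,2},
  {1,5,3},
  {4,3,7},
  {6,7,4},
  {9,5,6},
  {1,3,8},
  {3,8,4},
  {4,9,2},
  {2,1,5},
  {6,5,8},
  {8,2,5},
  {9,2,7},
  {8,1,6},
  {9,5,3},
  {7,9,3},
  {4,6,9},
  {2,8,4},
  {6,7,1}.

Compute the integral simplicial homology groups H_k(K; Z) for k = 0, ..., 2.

K has 9 vertices, 27 edges, 18 triangles.
rank ∂_0 = 0, rank ∂_1 = 8 ⇒ b_0 = 9 − 0 − 8 = 1; all invariant factors of ∂_1 are 1 so no torsion. So H_0 = Z.
rank ∂_1 = 8, rank ∂_2 = 18 ⇒ b_1 = 27 − 8 − 18 = 1; ∂_2 has invariant factor(s) [2] giving torsion. So H_1 = Z ⊕ Z/2Z.
rank ∂_2 = 18, rank ∂_3 = 0 ⇒ b_2 = 18 − 18 − 0 = 0. So H_2 = 0.

H_0 = Z,  H_1 = Z ⊕ Z/2Z,  H_2 = 0.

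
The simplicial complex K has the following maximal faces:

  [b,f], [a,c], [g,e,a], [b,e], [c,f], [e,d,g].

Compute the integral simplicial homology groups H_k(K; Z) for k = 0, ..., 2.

H_0 = Z,  H_1 = Z,  H_2 = 0.

Fix the vertex order a < b < c < d < e < f < g and write every simplex with vertices in increasing order. Then dim K = 2 and the simplices of K are:

  0-simplices (7): a, b, c, d, e, f, g
  1-simplices (9): ac, ae, ag, be, bf, cf, de, dg, eg
  2-simplices (2): aeg, deg

Hence C_0 ≅ Z^7, C_1 ≅ Z^9, C_2 ≅ Z^2.

Boundary ∂_1: C_1 → C_0 sends each edge [p,q] (with p < q) to q − p. For instance
  ∂cf = f − c.
This gives a 7×9 integer matrix of rank 6; reducing to Smith normal form yields diagonal entries (1,1,1,1,1,1).

The boundary map ∂_2: C_2 → C_1 acts by ∂[p,q,r] = [q,r] − [p,r] + [p,q]. For instance
  ∂aeg = eg − ag + ae,
  ∂deg = eg − dg + de.
As a 9×2 matrix over Z this has rank 2, with invariant factors (1,1).

Now H_k = ker ∂_k / im ∂_{k+1}, so:

  H_0: rank C_0 − rank ∂_1 = 7 − 6 = 1, and the invariant factors of ∂_1 are all 1, so H_0 = Z.
  H_1: rank ker ∂_1 − rank ∂_2 = (9 − 6) − 2 = 1, and the invariant factors of ∂_2 are all 1, so H_1 = Z.
  H_2: rank ker ∂_2 − rank ∂_3 = (2 − 2) − 0 = 0, and there is no ∂_3, so H_2 = 0.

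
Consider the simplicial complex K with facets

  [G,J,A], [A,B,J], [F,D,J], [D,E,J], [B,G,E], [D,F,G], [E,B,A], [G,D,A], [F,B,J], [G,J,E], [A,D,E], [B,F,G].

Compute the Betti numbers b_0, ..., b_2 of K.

Fix the vertex order A < B < D < E < F < G < J and write every simplex with vertices in increasing order. Then dim K = 2 and the simplices of K are:

  0-simplices (7): A, B, D, E, F, G, J
  1-simplices (18): AB, AD, AE, AG, AJ, BE, BF, BG, BJ, DE, DF, DG, DJ, EG, EJ, FG, FJ, GJ
  2-simplices (12): ABE, ABJ, ADE, ADG, AGJ, BEG, BFG, BFJ, DEJ, DFG, DFJ, EGJ

giving chain groups C_0 ≅ Z^7, C_1 ≅ Z^18, C_2 ≅ Z^12.

Boundary ∂_1: C_1 → C_0 is given by ∂[p,q] = [q] − [p].
The resulting 7×18 matrix has rank 6, and its Smith normal form has invariant factors (1,1,1,1,1,1).

∂_2: C_2 → C_1 sends each 2-simplex [p,q,r] to [q,r] − [p,r] + [p,q]. For instance
  ∂DEJ = EJ − DJ + DE,
  ∂AGJ = GJ − AJ + AG.
This gives a 18×12 integer matrix of rank 12; reducing to Smith normal form yields diagonal entries (1,1,1,1,1,1,1,1,1,1,1,2).

Now H_k = ker ∂_k / im ∂_{k+1}, so:

  H_0: rank C_0 − rank ∂_1 = 7 − 6 = 1, and the invariant factors of ∂_1 are all 1, so H_0 = Z.
  H_1: rank ker ∂_1 − rank ∂_2 = (18 − 6) − 12 = 0, and ∂_2 has invariant factor 2 > 1, so H_1 = Z_2.
  H_2: rank ker ∂_2 − rank ∂_3 = (12 − 12) − 0 = 0, and there is no ∂_3, so H_2 = 0.

Hence the Betti numbers are b_0 = 1, b_1 = 0, b_2 = 0.

b_0 = 1, b_1 = 0, b_2 = 0.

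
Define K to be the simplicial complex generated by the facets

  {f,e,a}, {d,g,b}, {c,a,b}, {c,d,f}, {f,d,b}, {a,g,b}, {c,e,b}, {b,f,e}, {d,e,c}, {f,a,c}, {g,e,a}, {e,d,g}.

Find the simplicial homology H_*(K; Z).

Fix the vertex order a < b < c < d < e < f < g and write every simplex with vertices in increasing order. Then dim K = 2 and the simplices of K are:

  0-simplices (7): a, b, c, d, e, f, g
  1-simplices (18): ab, ac, ae, af, ag, bc, bd, be, bf, bg, cd, ce, cf, de, df, dg, ef, eg
  2-simplices (12): abc, abg, acf, aef, aeg, bce, bdf, bdg, bef, cde, cdf, deg

so the chain groups are C_0 ≅ Z^7, C_1 ≅ Z^18, C_2 ≅ Z^12.

∂_1: C_1 → C_0 maps an edge to its endpoints' difference, ∂[p,q] = q − p.
This gives a 7×18 integer matrix of rank 6; reducing to Smith normal form yields diagonal entries (1,1,1,1,1,1).

∂_2: C_2 → C_1 sends each 2-simplex [p,q,r] to [q,r] − [p,r] + [p,q]. For instance
  ∂aef = ef − af + ae,
  ∂bdg = dg − bg + bd.
The resulting 18×12 matrix has rank 12, and its Smith normal form has invariant factors (1,1,1,1,1,1,1,1,1,1,1,2).

Now H_k = ker ∂_k / im ∂_{k+1}, so:

  H_0: rank C_0 − rank ∂_1 = 7 − 6 = 1, and the invariant factors of ∂_1 are all 1, so H_0 = Z.
  H_1: rank ker ∂_1 − rank ∂_2 = (18 − 6) − 12 = 0, and ∂_2 has invariant factor 2 > 1, so H_1 = Z_2.
  H_2: rank ker ∂_2 − rank ∂_3 = (12 − 12) − 0 = 0, and there is no ∂_3, so H_2 = 0.

As a check, the Euler characteristic is 7 − 18 + 12 = 1, which agrees with 1 − 0 + 0 = 1.
(K is a triangulation of the real projective plane RP^2.)

H_0 ≅ Z,  H_1 ≅ Z_2,  H_2 = 0.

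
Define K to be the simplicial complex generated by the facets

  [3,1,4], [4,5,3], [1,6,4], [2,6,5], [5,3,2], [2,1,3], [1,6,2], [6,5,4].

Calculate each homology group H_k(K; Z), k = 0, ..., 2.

Fix the vertex order 1 < 2 < 3 < 4 < 5 < 6 and write every simplex with vertices in increasing order. Then dim K = 2 and the simplices of K are:

  0-simplices (6): [1], [2], [3], [4], [5], [6]
  1-simplices (12): [1,2], [1,3], [1,4], [1,6], [2,3], [2,5], [2,6], [3,4], [3,5], [4,5], [4,6], [5,6]
  2-simplices (8): [1,2,3], [1,2,6], [1,3,4], [1,4,6], [2,3,5], [2,5,6], [3,4,5], [4,5,6]

giving chain groups C_0 ≅ Z^6, C_1 ≅ Z^12, C_2 ≅ Z^8.

∂_1: C_1 → C_0 sends each edge [p,q] (with p < q) to q − p. For instance
  ∂[5,6] = [6] − [5].
This gives a 6×12 integer matrix of rank 5; reducing to Smith normal form yields diagonal entries (1,1,1,1,1).

∂_2: C_2 → C_1 acts by ∂[p,q,r] = [q,r] − [p,r] + [p,q]. For instance
  ∂[3,4,5] = [4,5] − [3,5] + [3,4],
  ∂[1,4,6] = [4,6] − [1,6] + [1,4].
As a 12×8 matrix over Z this has rank 7, with invariant factors (1,1,1,1,1,1,1).

Reading off H_k = ker ∂_k / im ∂_{k+1}:

  H_0: rank C_0 − rank ∂_1 = 6 − 5 = 1, and the invariant factors of ∂_1 are all 1, so H_0 ≅ Z.
  H_1: rank ker ∂_1 − rank ∂_2 = (12 − 5) − 7 = 0, and the invariant factors of ∂_2 are all 1, so H_1 ≅ 0.
  H_2: rank ker ∂_2 − rank ∂_3 = (8 − 7) − 0 = 1, and there is no ∂_3, so H_2 ≅ Z.

H_0 ≅ Z,  H_1 = 0,  H_2 ≅ Z.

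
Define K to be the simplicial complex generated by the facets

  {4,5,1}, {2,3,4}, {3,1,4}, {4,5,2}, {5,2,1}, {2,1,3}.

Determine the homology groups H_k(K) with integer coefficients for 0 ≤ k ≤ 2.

K has 5 vertices, 9 edges, 6 triangles.
rank ∂_0 = 0, rank ∂_1 = 4 ⇒ b_0 = 5 − 0 − 4 = 1; all invariant factors of ∂_1 are 1 so no torsion. So H_0 ≅ Z.
rank ∂_1 = 4, rank ∂_2 = 5 ⇒ b_1 = 9 − 4 − 5 = 0; all invariant factors of ∂_2 are 1 so no torsion. So H_1 ≅ 0.
rank ∂_2 = 5, rank ∂_3 = 0 ⇒ b_2 = 6 − 5 − 0 = 1. So H_2 ≅ Z.

H_0 ≅ Z,  H_1 = 0,  H_2 ≅ Z.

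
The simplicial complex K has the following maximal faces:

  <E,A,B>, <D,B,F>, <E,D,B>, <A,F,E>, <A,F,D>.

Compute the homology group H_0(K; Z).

K has 5 vertices, 10 edges, 5 triangles.
rank ∂_0 = 0, rank ∂_1 = 4 ⇒ b_0 = 5 − 0 − 4 = 1; all invariant factors of ∂_1 are 1 so no torsion. So H_0 = Z.

H_0 = Z.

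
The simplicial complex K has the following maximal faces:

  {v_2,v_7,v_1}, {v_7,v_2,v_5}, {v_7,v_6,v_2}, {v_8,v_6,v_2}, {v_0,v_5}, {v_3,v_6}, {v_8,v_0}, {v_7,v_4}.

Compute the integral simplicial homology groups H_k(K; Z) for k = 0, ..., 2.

H_0 ≅ Z,  H_1 ≅ Z,  H_2 = 0.

Order the vertices as v_0 < v_1 < v_2 < v_3 < v_4 < v_5 < v_6 < v_7 < v_8. Listing each simplex with vertices in this order, K has dimension 2 with simplices:

  0-simplices (9): [v_0], [v_1], [v_2], [v_3], [v_4], [v_5], [v_6], [v_7], [v_8]
  1-simplices (13): [v_0,v_5], [v_0,v_8], [v_1,v_2], [v_1,v_7], [v_2,v_5], [v_2,v_6], [v_2,v_7], [v_2,v_8], [v_3,v_6], [v_4,v_7], [v_5,v_7], [v_6,v_7], [v_6,v_8]
  2-simplices (4): [v_1,v_2,v_7], [v_2,v_5,v_7], [v_2,v_6,v_7], [v_2,v_6,v_8]

so the chain groups are C_0 ≅ Z^9, C_1 ≅ Z^13, C_2 ≅ Z^4.

∂_1: C_1 → C_0 maps an edge to its endpoints' difference, ∂[p,q] = q − p.
The 9×13 boundary matrix has rank 8 and Smith normal form diag(1,1,1,1,1,1,1,1).

Boundary ∂_2: C_2 → C_1 sends each 2-simplex [p,q,r] to [q,r] − [p,r] + [p,q]. For instance
  ∂[v_2,v_6,v_7] = [v_6,v_7] − [v_2,v_7] + [v_2,v_6],
  ∂[v_2,v_6,v_8] = [v_6,v_8] − [v_2,v_8] + [v_2,v_6].
The resulting 13×4 matrix has rank 4, and its Smith normal form has invariant factors (1,1,1,1).

Reading off H_k = ker ∂_k / im ∂_{k+1}:

  H_0: rank C_0 − rank ∂_1 = 9 − 8 = 1, and the invariant factors of ∂_1 are all 1, so H_0 ≅ Z.
  H_1: rank ker ∂_1 − rank ∂_2 = (13 − 8) − 4 = 1, and the invariant factors of ∂_2 are all 1, so H_1 ≅ Z.
  H_2: rank ker ∂_2 − rank ∂_3 = (4 − 4) − 0 = 0, and there is no ∂_3, so H_2 ≅ 0.

As a check, the Euler characteristic is 9 − 13 + 4 = 0, which agrees with 1 − 1 + 0 = 0.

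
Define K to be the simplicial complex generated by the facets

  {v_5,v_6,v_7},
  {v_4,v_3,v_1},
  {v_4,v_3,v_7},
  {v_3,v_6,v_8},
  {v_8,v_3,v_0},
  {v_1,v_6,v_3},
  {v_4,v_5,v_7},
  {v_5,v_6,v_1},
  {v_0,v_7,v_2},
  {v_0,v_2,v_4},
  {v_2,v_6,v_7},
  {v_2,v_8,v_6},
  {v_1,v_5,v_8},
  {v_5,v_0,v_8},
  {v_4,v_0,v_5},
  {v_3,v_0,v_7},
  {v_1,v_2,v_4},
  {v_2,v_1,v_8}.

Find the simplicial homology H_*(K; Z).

H_0 ≅ Z,  H_1 ≅ Z ⊕ Z_2,  H_2 = 0.

We work with the vertex ordering v_0 < v_1 < v_2 < v_3 < v_4 < v_5 < v_6 < v_7 < v_8. The simplices of K, each written with vertices in increasing order, are:

  0-simplices (9): [v_0], [v_1], [v_2], [v_3], [v_4], [v_5], [v_6], [v_7], [v_8]
  1-simplices (27): (27 of them)
  2-simplices (18): (18 of them)

Hence C_0 ≅ Z^9, C_1 ≅ Z^27, C_2 ≅ Z^18.

The boundary map ∂_1: C_1 → C_0 sends each edge [p,q] (with p < q) to q − p.
The resulting 9×27 matrix has rank 8, and its Smith normal form has invariant factors (1,1,1,1,1,1,1,1).

∂_2: C_2 → C_1 acts by ∂[p,q,r] = [q,r] − [p,r] + [p,q]. For instance
  ∂[v_0,v_4,v_5] = [v_4,v_5] − [v_0,v_5] + [v_0,v_4],
  ∂[v_0,v_2,v_4] = [v_2,v_4] − [v_0,v_4] + [v_0,v_2].
As a 27×18 matrix over Z this has rank 18, with invariant factors (1,1,1,1,1,1,1,1,1,1,1,1,1,1,1,1,1,2).

Now H_k = ker ∂_k / im ∂_{k+1}, so:

  H_0: rank C_0 − rank ∂_1 = 9 − 8 = 1, and the invariant factors of ∂_1 are all 1, so H_0 = Z.
  H_1: rank ker ∂_1 − rank ∂_2 = (27 − 8) − 18 = 1, and ∂_2 has invariant factor 2 > 1, so H_1 = Z ⊕ Z_2.
  H_2: rank ker ∂_2 − rank ∂_3 = (18 − 18) − 0 = 0, and there is no ∂_3, so H_2 = 0.

As a check, the Euler characteristic is 9 − 27 + 18 = 0, which agrees with 1 − 1 + 0 = 0.
(K is a triangulation of the Klein bottle.)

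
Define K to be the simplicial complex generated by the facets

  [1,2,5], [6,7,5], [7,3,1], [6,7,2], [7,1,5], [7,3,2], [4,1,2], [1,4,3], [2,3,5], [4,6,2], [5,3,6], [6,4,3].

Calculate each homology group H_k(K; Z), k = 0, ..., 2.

Order the vertices as 1 < 2 < 3 < 4 < 5 < 6 < 7. Listing each simplex with vertices in this order, K has dimension 2 with simplices:

  0-simplices (7): [1], [2], [3], [4], [5], [6], [7]
  1-simplices (18): [1,2], [1,3], [1,4], [1,5], [1,7], [2,3], [2,4], [2,5], [2,6], [2,7], [3,4], [3,5], [3,6], [3,7], [4,6], [5,6], [5,7], [6,7]
  2-simplices (12): [1,2,4], [1,2,5], [1,3,4], [1,3,7], [1,5,7], [2,3,5], [2,3,7], [2,4,6], [2,6,7], [3,4,6], [3,5,6], [5,6,7]

so the chain groups are C_0 ≅ Z^7, C_1 ≅ Z^18, C_2 ≅ Z^12.

The boundary map ∂_1: C_1 → C_0 is given by ∂[p,q] = [q] − [p].
The 7×18 boundary matrix has rank 6 and Smith normal form diag(1,1,1,1,1,1).

Boundary ∂_2: C_2 → C_1 sends each 2-simplex [p,q,r] to [q,r] − [p,r] + [p,q]. For instance
  ∂[1,5,7] = [5,7] − [1,7] + [1,5],
  ∂[1,3,4] = [3,4] − [1,4] + [1,3].
The resulting 18×12 matrix has rank 12, and its Smith normal form has invariant factors (1,1,1,1,1,1,1,1,1,1,1,2).

From H_k ≅ ker(∂_k) / im(∂_{k+1}) we obtain:

  H_0: rank C_0 − rank ∂_1 = 7 − 6 = 1, and the invariant factors of ∂_1 are all 1, so H_0 = Z.
  H_1: rank ker ∂_1 − rank ∂_2 = (18 − 6) − 12 = 0, and ∂_2 has invariant factor 2 > 1, so H_1 = Z/2.
  H_2: rank ker ∂_2 − rank ∂_3 = (12 − 12) − 0 = 0, and there is no ∂_3, so H_2 = 0.

(K is a triangulation of the real projective plane RP^2.)

H_0 = Z,  H_1 = Z/2,  H_2 = 0.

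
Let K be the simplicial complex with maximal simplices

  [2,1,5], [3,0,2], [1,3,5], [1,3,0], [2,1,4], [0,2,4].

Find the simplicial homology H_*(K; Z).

Order the vertices as 0 < 1 < 2 < 3 < 4 < 5. Listing each simplex with vertices in this order, K has dimension 2 with simplices:

  0-simplices (6): [0], [1], [2], [3], [4], [5]
  1-simplices (12): [0,1], [0,2], [0,3], [0,4], [1,2], [1,3], [1,4], [1,5], [2,3], [2,4], [2,5], [3,5]
  2-simplices (6): [0,1,3], [0,2,3], [0,2,4], [1,2,4], [1,2,5], [1,3,5]

Hence C_0 ≅ Z^6, C_1 ≅ Z^12, C_2 ≅ Z^6.

The boundary map ∂_1: C_1 → C_0 is given by ∂[p,q] = [q] − [p].
As a 6×12 matrix over Z this has rank 5, with invariant factors (1,1,1,1,1).

∂_2: C_2 → C_1 acts by ∂[p,q,r] = [q,r] − [p,r] + [p,q]. For instance
  ∂[1,3,5] = [3,5] − [1,5] + [1,3],
  ∂[0,1,3] = [1,3] − [0,3] + [0,1].
The resulting 12×6 matrix has rank 6, and its Smith normal form has invariant factors (1,1,1,1,1,1).

Computing H_k = (kernel of ∂_k) / (image of ∂_{k+1}):

  H_0: rank C_0 − rank ∂_1 = 6 − 5 = 1, and the invariant factors of ∂_1 are all 1, so H_0 = Z.
  H_1: rank ker ∂_1 − rank ∂_2 = (12 − 5) − 6 = 1, and the invariant factors of ∂_2 are all 1, so H_1 = Z.
  H_2: rank ker ∂_2 − rank ∂_3 = (6 − 6) − 0 = 0, and there is no ∂_3, so H_2 = 0.

H_0 = Z,  H_1 = Z,  H_2 = 0.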